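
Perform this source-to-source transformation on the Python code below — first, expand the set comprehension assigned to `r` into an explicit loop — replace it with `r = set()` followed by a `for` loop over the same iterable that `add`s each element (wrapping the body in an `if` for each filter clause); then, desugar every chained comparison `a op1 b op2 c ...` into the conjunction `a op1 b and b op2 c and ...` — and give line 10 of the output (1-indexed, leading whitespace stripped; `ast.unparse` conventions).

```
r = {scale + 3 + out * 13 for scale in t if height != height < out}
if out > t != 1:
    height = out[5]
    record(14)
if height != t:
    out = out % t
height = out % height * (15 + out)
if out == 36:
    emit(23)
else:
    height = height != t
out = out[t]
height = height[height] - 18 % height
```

height = out % height * (15 + out)

Transformed code:
r = set()
for scale in t:
    if height != height and height < out:
        r.add(scale + 3 + out * 13)
if out > t and t != 1:
    height = out[5]
    record(14)
if height != t:
    out = out % t
height = out % height * (15 + out)
if out == 36:
    emit(23)
else:
    height = height != t
out = out[t]
height = height[height] - 18 % height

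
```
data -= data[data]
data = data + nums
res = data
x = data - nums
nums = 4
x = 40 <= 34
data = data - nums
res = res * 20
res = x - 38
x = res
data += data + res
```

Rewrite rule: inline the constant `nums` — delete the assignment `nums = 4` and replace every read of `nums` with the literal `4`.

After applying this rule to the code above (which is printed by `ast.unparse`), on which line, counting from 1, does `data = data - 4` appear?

Transformed code:
data -= data[data]
data = data + 4
res = data
x = data - 4
x = 40 <= 34
data = data - 4
res = res * 20
res = x - 38
x = res
data += data + res

6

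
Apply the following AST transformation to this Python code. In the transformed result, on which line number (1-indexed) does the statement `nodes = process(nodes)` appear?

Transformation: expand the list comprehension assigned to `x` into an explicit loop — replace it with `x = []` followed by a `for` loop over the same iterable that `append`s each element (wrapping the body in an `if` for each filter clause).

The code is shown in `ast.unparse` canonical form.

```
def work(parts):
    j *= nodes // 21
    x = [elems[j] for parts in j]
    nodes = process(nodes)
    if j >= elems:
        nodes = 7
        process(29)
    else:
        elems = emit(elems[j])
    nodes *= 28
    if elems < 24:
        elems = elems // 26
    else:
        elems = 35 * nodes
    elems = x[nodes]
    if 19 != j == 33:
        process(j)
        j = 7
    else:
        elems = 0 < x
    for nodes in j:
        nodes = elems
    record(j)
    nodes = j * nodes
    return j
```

6

Transformed code:
def work(parts):
    j *= nodes // 21
    x = []
    for parts in j:
        x.append(elems[j])
    nodes = process(nodes)
    if j >= elems:
        nodes = 7
        process(29)
    else:
        elems = emit(elems[j])
    nodes *= 28
    if elems < 24:
        elems = elems // 26
    else:
        elems = 35 * nodes
    elems = x[nodes]
    if 19 != j == 33:
        process(j)
        j = 7
    else:
        elems = 0 < x
    for nodes in j:
        nodes = elems
    record(j)
    nodes = j * nodes
    return j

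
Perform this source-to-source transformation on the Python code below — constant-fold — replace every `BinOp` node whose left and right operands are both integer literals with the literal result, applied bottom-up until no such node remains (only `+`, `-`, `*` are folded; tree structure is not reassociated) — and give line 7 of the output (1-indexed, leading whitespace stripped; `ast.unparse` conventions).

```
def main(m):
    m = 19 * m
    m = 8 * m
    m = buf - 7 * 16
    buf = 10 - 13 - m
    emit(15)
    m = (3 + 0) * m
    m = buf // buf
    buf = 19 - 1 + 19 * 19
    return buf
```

Transformed code:
def main(m):
    m = 19 * m
    m = 8 * m
    m = buf - 112
    buf = -3 - m
    emit(15)
    m = 3 * m
    m = buf // buf
    buf = 379
    return buf

m = 3 * m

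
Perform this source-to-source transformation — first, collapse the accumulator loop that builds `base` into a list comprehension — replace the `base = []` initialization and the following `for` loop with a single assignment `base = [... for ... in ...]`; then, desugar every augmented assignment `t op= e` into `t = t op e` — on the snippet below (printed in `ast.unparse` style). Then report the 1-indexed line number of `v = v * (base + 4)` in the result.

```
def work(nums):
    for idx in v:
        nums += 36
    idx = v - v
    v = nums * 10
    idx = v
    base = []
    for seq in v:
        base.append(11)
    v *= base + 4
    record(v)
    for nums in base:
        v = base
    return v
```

Transformed code:
def work(nums):
    for idx in v:
        nums = nums + 36
    idx = v - v
    v = nums * 10
    idx = v
    base = [11 for seq in v]
    v = v * (base + 4)
    record(v)
    for nums in base:
        v = base
    return v

8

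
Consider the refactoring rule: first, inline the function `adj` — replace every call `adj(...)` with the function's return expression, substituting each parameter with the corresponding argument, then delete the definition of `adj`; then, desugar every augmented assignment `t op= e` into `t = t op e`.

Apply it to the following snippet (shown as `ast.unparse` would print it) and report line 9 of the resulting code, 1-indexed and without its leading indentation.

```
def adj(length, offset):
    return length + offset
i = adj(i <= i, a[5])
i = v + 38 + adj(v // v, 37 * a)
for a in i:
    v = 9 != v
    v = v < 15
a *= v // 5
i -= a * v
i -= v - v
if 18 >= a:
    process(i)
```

if 18 >= a:

Transformed code:
i = (i <= i) + a[5]
i = v + 38 + (v // v + 37 * a)
for a in i:
    v = 9 != v
    v = v < 15
a = a * (v // 5)
i = i - a * v
i = i - (v - v)
if 18 >= a:
    process(i)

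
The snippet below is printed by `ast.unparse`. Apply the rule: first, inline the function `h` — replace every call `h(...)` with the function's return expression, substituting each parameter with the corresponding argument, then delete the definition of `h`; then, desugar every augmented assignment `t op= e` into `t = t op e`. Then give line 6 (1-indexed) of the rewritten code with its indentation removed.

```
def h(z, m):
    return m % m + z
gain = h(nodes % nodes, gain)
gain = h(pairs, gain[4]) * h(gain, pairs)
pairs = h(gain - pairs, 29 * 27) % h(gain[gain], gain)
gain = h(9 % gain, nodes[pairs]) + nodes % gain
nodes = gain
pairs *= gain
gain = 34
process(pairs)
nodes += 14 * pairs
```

pairs = pairs * gain

Transformed code:
gain = gain % gain + nodes % nodes
gain = (gain[4] % gain[4] + pairs) * (pairs % pairs + gain)
pairs = (29 * 27 % (29 * 27) + (gain - pairs)) % (gain % gain + gain[gain])
gain = nodes[pairs] % nodes[pairs] + 9 % gain + nodes % gain
nodes = gain
pairs = pairs * gain
gain = 34
process(pairs)
nodes = nodes + 14 * pairs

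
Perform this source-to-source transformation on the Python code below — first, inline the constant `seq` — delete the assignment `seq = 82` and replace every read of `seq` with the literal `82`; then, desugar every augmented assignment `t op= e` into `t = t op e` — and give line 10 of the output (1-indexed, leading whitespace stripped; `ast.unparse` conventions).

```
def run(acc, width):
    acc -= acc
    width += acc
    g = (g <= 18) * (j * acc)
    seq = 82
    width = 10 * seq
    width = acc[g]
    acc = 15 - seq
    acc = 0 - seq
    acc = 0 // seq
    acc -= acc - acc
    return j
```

Transformed code:
def run(acc, width):
    acc = acc - acc
    width = width + acc
    g = (g <= 18) * (j * acc)
    width = 10 * 82
    width = acc[g]
    acc = 15 - 82
    acc = 0 - 82
    acc = 0 // 82
    acc = acc - (acc - acc)
    return j

acc = acc - (acc - acc)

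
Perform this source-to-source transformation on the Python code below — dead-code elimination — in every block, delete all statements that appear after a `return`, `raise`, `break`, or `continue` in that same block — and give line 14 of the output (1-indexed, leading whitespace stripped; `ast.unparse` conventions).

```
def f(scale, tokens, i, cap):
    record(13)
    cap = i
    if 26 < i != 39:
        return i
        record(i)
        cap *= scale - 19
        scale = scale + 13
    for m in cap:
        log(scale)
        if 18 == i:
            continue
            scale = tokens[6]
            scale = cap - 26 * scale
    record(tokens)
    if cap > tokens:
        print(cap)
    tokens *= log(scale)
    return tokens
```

Transformed code:
def f(scale, tokens, i, cap):
    record(13)
    cap = i
    if 26 < i != 39:
        return i
    for m in cap:
        log(scale)
        if 18 == i:
            continue
    record(tokens)
    if cap > tokens:
        print(cap)
    tokens *= log(scale)
    return tokens

return tokens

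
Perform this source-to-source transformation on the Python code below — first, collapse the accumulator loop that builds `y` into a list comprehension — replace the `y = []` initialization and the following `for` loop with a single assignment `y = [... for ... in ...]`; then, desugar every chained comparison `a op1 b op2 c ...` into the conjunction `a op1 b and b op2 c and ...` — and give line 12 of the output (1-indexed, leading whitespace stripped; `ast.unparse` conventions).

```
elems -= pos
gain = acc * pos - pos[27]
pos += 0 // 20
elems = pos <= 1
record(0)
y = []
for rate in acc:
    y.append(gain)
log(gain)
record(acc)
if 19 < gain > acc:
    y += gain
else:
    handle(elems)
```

Transformed code:
elems -= pos
gain = acc * pos - pos[27]
pos += 0 // 20
elems = pos <= 1
record(0)
y = [gain for rate in acc]
log(gain)
record(acc)
if 19 < gain and gain > acc:
    y += gain
else:
    handle(elems)

handle(elems)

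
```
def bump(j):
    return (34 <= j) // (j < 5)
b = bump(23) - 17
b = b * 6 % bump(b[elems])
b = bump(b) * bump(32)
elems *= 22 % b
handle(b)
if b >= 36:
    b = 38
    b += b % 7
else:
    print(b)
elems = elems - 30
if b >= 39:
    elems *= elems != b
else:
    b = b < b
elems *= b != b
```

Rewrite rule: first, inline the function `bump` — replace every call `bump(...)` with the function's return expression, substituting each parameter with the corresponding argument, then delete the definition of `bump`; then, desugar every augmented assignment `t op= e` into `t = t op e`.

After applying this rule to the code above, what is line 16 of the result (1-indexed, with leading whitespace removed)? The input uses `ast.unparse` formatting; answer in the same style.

elems = elems * (b != b)

Transformed code:
b = (34 <= 23) // (23 < 5) - 17
b = b * 6 % ((34 <= b[elems]) // (b[elems] < 5))
b = (34 <= b) // (b < 5) * ((34 <= 32) // (32 < 5))
elems = elems * (22 % b)
handle(b)
if b >= 36:
    b = 38
    b = b + b % 7
else:
    print(b)
elems = elems - 30
if b >= 39:
    elems = elems * (elems != b)
else:
    b = b < b
elems = elems * (b != b)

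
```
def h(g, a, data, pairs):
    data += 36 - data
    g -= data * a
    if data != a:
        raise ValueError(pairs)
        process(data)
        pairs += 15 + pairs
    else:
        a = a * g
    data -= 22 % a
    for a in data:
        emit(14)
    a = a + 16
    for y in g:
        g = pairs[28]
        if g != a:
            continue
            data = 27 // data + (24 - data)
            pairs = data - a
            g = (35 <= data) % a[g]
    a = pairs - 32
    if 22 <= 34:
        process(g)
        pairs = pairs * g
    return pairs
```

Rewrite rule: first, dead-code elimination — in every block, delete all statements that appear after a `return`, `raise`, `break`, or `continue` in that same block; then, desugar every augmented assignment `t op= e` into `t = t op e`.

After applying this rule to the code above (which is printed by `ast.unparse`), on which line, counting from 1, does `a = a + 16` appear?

Transformed code:
def h(g, a, data, pairs):
    data = data + (36 - data)
    g = g - data * a
    if data != a:
        raise ValueError(pairs)
    else:
        a = a * g
    data = data - 22 % a
    for a in data:
        emit(14)
    a = a + 16
    for y in g:
        g = pairs[28]
        if g != a:
            continue
    a = pairs - 32
    if 22 <= 34:
        process(g)
        pairs = pairs * g
    return pairs

11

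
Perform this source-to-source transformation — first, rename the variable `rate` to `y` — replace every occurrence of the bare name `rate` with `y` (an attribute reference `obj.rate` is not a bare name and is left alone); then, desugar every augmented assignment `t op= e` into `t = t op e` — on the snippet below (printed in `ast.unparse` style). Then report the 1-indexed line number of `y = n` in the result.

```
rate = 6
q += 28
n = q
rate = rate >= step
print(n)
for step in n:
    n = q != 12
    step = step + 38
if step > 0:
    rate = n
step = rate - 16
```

Transformed code:
y = 6
q = q + 28
n = q
y = y >= step
print(n)
for step in n:
    n = q != 12
    step = step + 38
if step > 0:
    y = n
step = y - 16

10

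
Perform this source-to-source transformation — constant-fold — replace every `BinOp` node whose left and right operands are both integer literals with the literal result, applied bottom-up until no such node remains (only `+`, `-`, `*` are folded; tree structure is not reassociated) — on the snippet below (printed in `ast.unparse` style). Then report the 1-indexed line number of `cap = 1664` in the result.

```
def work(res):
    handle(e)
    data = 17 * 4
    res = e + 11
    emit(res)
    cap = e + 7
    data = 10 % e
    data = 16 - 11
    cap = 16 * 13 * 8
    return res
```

Transformed code:
def work(res):
    handle(e)
    data = 68
    res = e + 11
    emit(res)
    cap = e + 7
    data = 10 % e
    data = 5
    cap = 1664
    return res

9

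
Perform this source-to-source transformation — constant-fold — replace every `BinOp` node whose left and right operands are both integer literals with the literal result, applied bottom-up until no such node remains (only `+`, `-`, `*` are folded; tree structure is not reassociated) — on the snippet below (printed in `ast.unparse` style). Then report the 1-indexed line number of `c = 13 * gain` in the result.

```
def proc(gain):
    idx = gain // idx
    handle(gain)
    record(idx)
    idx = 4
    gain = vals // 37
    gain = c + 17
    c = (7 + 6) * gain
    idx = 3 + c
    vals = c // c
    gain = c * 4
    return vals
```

Transformed code:
def proc(gain):
    idx = gain // idx
    handle(gain)
    record(idx)
    idx = 4
    gain = vals // 37
    gain = c + 17
    c = 13 * gain
    idx = 3 + c
    vals = c // c
    gain = c * 4
    return vals

8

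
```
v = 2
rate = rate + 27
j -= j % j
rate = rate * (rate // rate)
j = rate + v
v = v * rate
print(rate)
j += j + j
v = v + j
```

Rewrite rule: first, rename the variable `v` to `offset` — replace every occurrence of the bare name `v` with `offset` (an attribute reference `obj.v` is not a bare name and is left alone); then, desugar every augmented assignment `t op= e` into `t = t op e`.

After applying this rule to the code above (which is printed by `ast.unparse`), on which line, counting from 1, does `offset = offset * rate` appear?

6

Transformed code:
offset = 2
rate = rate + 27
j = j - j % j
rate = rate * (rate // rate)
j = rate + offset
offset = offset * rate
print(rate)
j = j + (j + j)
offset = offset + j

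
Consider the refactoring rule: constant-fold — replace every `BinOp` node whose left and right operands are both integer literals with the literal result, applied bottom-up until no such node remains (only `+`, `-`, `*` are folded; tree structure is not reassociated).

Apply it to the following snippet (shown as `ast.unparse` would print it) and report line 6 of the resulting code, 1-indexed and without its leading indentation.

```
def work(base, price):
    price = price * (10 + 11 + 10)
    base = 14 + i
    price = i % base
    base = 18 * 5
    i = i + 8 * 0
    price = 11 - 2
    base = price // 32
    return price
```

i = i + 0

Transformed code:
def work(base, price):
    price = price * 31
    base = 14 + i
    price = i % base
    base = 90
    i = i + 0
    price = 9
    base = price // 32
    return price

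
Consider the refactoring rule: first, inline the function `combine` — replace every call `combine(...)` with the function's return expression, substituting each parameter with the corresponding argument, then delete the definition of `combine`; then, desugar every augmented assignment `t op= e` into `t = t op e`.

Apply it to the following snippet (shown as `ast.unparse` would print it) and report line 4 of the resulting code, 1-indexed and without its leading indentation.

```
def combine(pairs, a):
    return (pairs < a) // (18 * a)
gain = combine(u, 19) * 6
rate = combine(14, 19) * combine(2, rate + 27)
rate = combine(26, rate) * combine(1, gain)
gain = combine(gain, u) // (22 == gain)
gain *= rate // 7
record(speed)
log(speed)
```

Transformed code:
gain = (u < 19) // (18 * 19) * 6
rate = (14 < 19) // (18 * 19) * ((2 < rate + 27) // (18 * (rate + 27)))
rate = (26 < rate) // (18 * rate) * ((1 < gain) // (18 * gain))
gain = (gain < u) // (18 * u) // (22 == gain)
gain = gain * (rate // 7)
record(speed)
log(speed)

gain = (gain < u) // (18 * u) // (22 == gain)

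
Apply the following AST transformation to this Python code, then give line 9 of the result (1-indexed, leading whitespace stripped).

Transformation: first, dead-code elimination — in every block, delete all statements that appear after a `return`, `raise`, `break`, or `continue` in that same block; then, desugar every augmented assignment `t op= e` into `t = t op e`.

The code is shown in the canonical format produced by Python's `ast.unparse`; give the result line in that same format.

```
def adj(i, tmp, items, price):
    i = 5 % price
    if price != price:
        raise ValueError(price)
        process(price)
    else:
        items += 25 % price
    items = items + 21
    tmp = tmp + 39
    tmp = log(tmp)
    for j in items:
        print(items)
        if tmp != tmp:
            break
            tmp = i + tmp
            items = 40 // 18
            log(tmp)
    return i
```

tmp = log(tmp)

Transformed code:
def adj(i, tmp, items, price):
    i = 5 % price
    if price != price:
        raise ValueError(price)
    else:
        items = items + 25 % price
    items = items + 21
    tmp = tmp + 39
    tmp = log(tmp)
    for j in items:
        print(items)
        if tmp != tmp:
            break
    return i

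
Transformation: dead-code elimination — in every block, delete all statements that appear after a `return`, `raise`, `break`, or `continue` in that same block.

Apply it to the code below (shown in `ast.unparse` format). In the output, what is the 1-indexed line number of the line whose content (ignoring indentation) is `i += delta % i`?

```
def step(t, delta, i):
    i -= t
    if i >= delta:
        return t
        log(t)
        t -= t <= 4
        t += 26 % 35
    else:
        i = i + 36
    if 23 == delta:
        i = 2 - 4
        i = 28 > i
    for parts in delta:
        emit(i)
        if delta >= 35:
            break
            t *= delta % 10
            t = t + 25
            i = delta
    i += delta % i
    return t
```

Transformed code:
def step(t, delta, i):
    i -= t
    if i >= delta:
        return t
    else:
        i = i + 36
    if 23 == delta:
        i = 2 - 4
        i = 28 > i
    for parts in delta:
        emit(i)
        if delta >= 35:
            break
    i += delta % i
    return t

14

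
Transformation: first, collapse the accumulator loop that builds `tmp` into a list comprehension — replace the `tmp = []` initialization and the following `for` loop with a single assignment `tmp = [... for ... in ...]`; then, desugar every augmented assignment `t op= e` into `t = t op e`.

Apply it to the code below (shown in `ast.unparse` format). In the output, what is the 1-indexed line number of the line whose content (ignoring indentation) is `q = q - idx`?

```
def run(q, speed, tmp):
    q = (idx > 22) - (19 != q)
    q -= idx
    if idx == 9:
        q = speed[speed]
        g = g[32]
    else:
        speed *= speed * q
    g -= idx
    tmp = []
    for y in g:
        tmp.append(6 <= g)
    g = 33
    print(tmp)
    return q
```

Transformed code:
def run(q, speed, tmp):
    q = (idx > 22) - (19 != q)
    q = q - idx
    if idx == 9:
        q = speed[speed]
        g = g[32]
    else:
        speed = speed * (speed * q)
    g = g - idx
    tmp = [6 <= g for y in g]
    g = 33
    print(tmp)
    return q

3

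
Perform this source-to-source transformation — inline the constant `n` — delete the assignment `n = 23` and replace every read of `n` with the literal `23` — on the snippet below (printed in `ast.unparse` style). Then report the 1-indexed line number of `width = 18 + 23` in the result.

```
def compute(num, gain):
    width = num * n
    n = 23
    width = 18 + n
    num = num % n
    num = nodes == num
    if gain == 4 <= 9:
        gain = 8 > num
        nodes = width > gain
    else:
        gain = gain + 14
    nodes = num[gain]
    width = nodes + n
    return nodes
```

3

Transformed code:
def compute(num, gain):
    width = num * 23
    width = 18 + 23
    num = num % 23
    num = nodes == num
    if gain == 4 <= 9:
        gain = 8 > num
        nodes = width > gain
    else:
        gain = gain + 14
    nodes = num[gain]
    width = nodes + 23
    return nodes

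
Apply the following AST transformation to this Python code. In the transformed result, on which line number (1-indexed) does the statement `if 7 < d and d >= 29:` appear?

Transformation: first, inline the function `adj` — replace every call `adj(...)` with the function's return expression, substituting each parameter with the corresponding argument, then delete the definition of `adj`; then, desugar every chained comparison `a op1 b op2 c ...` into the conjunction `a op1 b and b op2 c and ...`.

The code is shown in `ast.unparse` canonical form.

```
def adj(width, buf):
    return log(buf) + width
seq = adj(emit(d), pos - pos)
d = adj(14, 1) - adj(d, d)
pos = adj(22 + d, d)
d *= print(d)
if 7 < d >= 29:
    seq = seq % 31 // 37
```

Transformed code:
seq = log(pos - pos) + emit(d)
d = log(1) + 14 - (log(d) + d)
pos = log(d) + (22 + d)
d *= print(d)
if 7 < d and d >= 29:
    seq = seq % 31 // 37

5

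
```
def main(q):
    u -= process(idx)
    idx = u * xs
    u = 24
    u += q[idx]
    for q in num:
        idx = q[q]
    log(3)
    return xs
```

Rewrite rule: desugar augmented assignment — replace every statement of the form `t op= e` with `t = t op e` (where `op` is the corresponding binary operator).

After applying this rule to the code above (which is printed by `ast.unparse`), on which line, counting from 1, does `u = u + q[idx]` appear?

5

Transformed code:
def main(q):
    u = u - process(idx)
    idx = u * xs
    u = 24
    u = u + q[idx]
    for q in num:
        idx = q[q]
    log(3)
    return xs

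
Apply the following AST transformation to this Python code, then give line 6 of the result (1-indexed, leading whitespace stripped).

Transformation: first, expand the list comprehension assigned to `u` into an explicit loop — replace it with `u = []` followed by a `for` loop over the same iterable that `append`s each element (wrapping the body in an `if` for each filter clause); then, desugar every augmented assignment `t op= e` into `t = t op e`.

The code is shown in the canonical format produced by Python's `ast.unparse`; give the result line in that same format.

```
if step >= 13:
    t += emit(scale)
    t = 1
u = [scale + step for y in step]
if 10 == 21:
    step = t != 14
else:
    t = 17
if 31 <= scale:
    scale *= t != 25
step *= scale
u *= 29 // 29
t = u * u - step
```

u.append(scale + step)

Transformed code:
if step >= 13:
    t = t + emit(scale)
    t = 1
u = []
for y in step:
    u.append(scale + step)
if 10 == 21:
    step = t != 14
else:
    t = 17
if 31 <= scale:
    scale = scale * (t != 25)
step = step * scale
u = u * (29 // 29)
t = u * u - step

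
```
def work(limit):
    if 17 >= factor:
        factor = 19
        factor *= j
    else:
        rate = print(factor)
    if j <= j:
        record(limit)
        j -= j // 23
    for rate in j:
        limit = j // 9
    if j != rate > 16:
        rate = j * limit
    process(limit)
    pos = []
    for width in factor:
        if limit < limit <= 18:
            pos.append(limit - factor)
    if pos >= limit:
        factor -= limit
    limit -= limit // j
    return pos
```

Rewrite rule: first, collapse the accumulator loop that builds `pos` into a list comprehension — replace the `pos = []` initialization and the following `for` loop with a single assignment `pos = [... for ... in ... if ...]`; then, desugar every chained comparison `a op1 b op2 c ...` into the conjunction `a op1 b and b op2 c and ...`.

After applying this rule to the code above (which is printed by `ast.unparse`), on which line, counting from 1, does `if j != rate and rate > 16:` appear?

Transformed code:
def work(limit):
    if 17 >= factor:
        factor = 19
        factor *= j
    else:
        rate = print(factor)
    if j <= j:
        record(limit)
        j -= j // 23
    for rate in j:
        limit = j // 9
    if j != rate and rate > 16:
        rate = j * limit
    process(limit)
    pos = [limit - factor for width in factor if limit < limit and limit <= 18]
    if pos >= limit:
        factor -= limit
    limit -= limit // j
    return pos

12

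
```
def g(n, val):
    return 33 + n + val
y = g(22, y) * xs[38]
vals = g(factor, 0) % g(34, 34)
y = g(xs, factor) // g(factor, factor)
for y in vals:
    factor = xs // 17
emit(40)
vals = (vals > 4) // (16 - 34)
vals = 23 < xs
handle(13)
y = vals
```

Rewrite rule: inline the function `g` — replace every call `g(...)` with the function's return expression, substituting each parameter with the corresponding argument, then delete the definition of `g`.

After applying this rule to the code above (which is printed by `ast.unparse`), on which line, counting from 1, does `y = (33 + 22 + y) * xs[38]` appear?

1

Transformed code:
y = (33 + 22 + y) * xs[38]
vals = (33 + factor + 0) % (33 + 34 + 34)
y = (33 + xs + factor) // (33 + factor + factor)
for y in vals:
    factor = xs // 17
emit(40)
vals = (vals > 4) // (16 - 34)
vals = 23 < xs
handle(13)
y = vals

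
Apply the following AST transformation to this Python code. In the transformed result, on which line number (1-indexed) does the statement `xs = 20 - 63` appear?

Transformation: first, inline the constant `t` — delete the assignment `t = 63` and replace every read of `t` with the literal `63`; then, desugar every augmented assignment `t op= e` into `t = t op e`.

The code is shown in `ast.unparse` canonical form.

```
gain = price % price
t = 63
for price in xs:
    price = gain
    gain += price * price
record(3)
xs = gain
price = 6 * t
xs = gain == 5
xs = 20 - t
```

Transformed code:
gain = price % price
for price in xs:
    price = gain
    gain = gain + price * price
record(3)
xs = gain
price = 6 * 63
xs = gain == 5
xs = 20 - 63

9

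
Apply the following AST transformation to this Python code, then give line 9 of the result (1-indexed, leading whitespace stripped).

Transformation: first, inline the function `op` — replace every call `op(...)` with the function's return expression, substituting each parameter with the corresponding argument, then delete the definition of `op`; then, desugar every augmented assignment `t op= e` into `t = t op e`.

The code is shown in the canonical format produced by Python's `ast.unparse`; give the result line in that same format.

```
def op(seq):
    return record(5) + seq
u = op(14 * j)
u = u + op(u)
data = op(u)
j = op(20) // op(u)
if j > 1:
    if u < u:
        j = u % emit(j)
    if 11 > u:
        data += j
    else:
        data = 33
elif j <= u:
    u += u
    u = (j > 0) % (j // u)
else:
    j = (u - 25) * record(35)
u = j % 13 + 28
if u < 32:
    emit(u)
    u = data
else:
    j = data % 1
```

Transformed code:
u = record(5) + 14 * j
u = u + (record(5) + u)
data = record(5) + u
j = (record(5) + 20) // (record(5) + u)
if j > 1:
    if u < u:
        j = u % emit(j)
    if 11 > u:
        data = data + j
    else:
        data = 33
elif j <= u:
    u = u + u
    u = (j > 0) % (j // u)
else:
    j = (u - 25) * record(35)
u = j % 13 + 28
if u < 32:
    emit(u)
    u = data
else:
    j = data % 1

data = data + j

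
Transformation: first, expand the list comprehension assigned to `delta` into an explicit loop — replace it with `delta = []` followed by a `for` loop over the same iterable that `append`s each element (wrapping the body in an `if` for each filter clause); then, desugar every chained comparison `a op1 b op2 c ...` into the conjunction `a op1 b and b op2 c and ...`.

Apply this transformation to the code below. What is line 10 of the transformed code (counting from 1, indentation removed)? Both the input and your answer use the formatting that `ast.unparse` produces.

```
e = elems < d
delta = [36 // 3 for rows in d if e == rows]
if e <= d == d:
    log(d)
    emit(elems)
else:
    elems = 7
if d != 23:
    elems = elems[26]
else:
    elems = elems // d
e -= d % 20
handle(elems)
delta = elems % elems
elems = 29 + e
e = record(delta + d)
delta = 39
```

Transformed code:
e = elems < d
delta = []
for rows in d:
    if e == rows:
        delta.append(36 // 3)
if e <= d and d == d:
    log(d)
    emit(elems)
else:
    elems = 7
if d != 23:
    elems = elems[26]
else:
    elems = elems // d
e -= d % 20
handle(elems)
delta = elems % elems
elems = 29 + e
e = record(delta + d)
delta = 39

elems = 7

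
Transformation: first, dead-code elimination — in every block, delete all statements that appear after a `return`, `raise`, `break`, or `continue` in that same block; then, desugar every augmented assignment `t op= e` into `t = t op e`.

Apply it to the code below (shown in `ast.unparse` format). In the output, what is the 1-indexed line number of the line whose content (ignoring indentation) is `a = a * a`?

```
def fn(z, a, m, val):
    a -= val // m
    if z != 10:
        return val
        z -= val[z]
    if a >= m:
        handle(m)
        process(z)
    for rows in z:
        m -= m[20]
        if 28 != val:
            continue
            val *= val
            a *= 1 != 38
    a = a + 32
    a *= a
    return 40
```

Transformed code:
def fn(z, a, m, val):
    a = a - val // m
    if z != 10:
        return val
    if a >= m:
        handle(m)
        process(z)
    for rows in z:
        m = m - m[20]
        if 28 != val:
            continue
    a = a + 32
    a = a * a
    return 40

13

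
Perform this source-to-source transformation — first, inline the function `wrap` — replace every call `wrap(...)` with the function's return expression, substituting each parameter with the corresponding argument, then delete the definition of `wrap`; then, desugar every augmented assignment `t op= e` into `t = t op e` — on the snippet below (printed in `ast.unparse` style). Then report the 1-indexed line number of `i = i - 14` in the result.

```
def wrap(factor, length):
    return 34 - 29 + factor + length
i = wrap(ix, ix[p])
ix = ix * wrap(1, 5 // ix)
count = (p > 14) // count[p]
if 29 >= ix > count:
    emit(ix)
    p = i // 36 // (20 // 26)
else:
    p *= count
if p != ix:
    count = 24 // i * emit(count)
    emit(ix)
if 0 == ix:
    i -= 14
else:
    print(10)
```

13

Transformed code:
i = 34 - 29 + ix + ix[p]
ix = ix * (34 - 29 + 1 + 5 // ix)
count = (p > 14) // count[p]
if 29 >= ix > count:
    emit(ix)
    p = i // 36 // (20 // 26)
else:
    p = p * count
if p != ix:
    count = 24 // i * emit(count)
    emit(ix)
if 0 == ix:
    i = i - 14
else:
    print(10)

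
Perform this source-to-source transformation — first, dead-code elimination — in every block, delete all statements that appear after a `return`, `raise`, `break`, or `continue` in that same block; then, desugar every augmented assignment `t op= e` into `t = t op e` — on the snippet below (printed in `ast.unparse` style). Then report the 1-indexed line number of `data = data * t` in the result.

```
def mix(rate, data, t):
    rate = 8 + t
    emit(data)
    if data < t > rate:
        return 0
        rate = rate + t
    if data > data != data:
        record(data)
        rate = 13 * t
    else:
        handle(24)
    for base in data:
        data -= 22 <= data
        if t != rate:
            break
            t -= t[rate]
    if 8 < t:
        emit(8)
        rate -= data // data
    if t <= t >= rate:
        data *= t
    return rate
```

19

Transformed code:
def mix(rate, data, t):
    rate = 8 + t
    emit(data)
    if data < t > rate:
        return 0
    if data > data != data:
        record(data)
        rate = 13 * t
    else:
        handle(24)
    for base in data:
        data = data - (22 <= data)
        if t != rate:
            break
    if 8 < t:
        emit(8)
        rate = rate - data // data
    if t <= t >= rate:
        data = data * t
    return rate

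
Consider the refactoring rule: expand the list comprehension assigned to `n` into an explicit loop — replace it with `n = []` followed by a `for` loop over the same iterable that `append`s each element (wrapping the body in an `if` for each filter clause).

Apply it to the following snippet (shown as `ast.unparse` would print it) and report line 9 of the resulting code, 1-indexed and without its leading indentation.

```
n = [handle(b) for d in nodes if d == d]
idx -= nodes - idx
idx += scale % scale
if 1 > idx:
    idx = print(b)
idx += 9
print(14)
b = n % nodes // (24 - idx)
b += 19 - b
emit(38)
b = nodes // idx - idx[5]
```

idx += 9

Transformed code:
n = []
for d in nodes:
    if d == d:
        n.append(handle(b))
idx -= nodes - idx
idx += scale % scale
if 1 > idx:
    idx = print(b)
idx += 9
print(14)
b = n % nodes // (24 - idx)
b += 19 - b
emit(38)
b = nodes // idx - idx[5]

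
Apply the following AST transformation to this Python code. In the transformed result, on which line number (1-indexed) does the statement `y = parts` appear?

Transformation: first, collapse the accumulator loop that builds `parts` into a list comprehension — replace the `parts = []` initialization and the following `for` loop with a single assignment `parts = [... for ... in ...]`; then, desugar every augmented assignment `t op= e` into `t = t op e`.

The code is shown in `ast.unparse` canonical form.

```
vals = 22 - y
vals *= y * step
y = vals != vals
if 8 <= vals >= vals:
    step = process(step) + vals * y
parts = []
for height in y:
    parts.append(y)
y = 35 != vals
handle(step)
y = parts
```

9

Transformed code:
vals = 22 - y
vals = vals * (y * step)
y = vals != vals
if 8 <= vals >= vals:
    step = process(step) + vals * y
parts = [y for height in y]
y = 35 != vals
handle(step)
y = parts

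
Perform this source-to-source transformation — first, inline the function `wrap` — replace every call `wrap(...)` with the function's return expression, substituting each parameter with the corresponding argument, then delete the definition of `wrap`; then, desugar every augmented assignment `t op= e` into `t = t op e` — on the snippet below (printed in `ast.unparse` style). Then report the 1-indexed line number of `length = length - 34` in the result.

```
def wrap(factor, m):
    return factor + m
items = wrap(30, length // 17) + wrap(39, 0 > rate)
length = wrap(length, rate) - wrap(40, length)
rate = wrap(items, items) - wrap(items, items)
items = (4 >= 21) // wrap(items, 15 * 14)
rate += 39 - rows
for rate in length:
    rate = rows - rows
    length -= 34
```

Transformed code:
items = 30 + length // 17 + (39 + (0 > rate))
length = length + rate - (40 + length)
rate = items + items - (items + items)
items = (4 >= 21) // (items + 15 * 14)
rate = rate + (39 - rows)
for rate in length:
    rate = rows - rows
    length = length - 34

8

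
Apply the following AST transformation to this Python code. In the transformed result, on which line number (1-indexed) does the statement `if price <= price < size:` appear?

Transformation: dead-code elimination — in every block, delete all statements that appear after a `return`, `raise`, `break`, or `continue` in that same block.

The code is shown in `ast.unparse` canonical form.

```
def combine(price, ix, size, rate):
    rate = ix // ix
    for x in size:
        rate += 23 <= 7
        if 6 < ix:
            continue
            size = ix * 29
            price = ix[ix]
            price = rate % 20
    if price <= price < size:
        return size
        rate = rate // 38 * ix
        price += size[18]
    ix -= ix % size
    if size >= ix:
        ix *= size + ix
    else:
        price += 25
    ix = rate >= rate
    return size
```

Transformed code:
def combine(price, ix, size, rate):
    rate = ix // ix
    for x in size:
        rate += 23 <= 7
        if 6 < ix:
            continue
    if price <= price < size:
        return size
    ix -= ix % size
    if size >= ix:
        ix *= size + ix
    else:
        price += 25
    ix = rate >= rate
    return size

7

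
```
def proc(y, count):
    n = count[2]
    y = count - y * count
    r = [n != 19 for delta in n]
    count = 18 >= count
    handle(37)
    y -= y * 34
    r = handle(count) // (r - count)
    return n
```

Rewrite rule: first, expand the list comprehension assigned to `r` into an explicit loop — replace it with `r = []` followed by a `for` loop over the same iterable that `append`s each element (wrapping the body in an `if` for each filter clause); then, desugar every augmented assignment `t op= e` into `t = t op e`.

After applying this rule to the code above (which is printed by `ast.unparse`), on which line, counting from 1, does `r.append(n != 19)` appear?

6

Transformed code:
def proc(y, count):
    n = count[2]
    y = count - y * count
    r = []
    for delta in n:
        r.append(n != 19)
    count = 18 >= count
    handle(37)
    y = y - y * 34
    r = handle(count) // (r - count)
    return n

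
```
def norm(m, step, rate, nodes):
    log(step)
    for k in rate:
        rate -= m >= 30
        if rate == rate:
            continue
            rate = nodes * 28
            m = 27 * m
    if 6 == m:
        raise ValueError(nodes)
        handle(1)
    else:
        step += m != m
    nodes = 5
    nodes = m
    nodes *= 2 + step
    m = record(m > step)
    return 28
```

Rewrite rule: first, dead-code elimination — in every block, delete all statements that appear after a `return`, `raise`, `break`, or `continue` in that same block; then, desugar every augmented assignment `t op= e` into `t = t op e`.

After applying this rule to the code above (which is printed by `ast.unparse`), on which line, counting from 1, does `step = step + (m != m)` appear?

Transformed code:
def norm(m, step, rate, nodes):
    log(step)
    for k in rate:
        rate = rate - (m >= 30)
        if rate == rate:
            continue
    if 6 == m:
        raise ValueError(nodes)
    else:
        step = step + (m != m)
    nodes = 5
    nodes = m
    nodes = nodes * (2 + step)
    m = record(m > step)
    return 28

10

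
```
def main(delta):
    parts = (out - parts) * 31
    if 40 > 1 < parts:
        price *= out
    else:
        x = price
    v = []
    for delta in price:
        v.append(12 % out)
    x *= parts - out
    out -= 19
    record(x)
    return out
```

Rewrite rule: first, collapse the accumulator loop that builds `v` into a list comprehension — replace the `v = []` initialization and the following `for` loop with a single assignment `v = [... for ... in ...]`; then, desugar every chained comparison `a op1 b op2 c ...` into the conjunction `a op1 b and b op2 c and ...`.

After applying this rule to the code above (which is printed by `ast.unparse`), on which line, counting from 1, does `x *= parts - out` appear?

8

Transformed code:
def main(delta):
    parts = (out - parts) * 31
    if 40 > 1 and 1 < parts:
        price *= out
    else:
        x = price
    v = [12 % out for delta in price]
    x *= parts - out
    out -= 19
    record(x)
    return out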